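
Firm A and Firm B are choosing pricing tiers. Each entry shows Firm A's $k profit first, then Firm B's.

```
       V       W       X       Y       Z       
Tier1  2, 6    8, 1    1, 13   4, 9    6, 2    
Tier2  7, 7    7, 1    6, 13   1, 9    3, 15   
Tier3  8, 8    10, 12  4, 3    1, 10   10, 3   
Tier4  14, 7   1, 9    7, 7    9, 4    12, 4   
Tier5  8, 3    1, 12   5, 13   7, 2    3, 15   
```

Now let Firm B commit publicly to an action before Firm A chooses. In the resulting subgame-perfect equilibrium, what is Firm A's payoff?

Firm A best-responds to each possible Firm B move:
- V: BR = Tier4, leader payoff 7.
- W: BR = Tier3, leader payoff 12.
- X: BR = Tier4, leader payoff 7.
- Y: BR = Tier4, leader payoff 4.
- Z: BR = Tier4, leader payoff 4.
Maximizing over 7, 12, 7, 4, 4, Firm B chooses W. Subgame-perfect outcome: (Tier3, W) with payoffs (10, 12).

10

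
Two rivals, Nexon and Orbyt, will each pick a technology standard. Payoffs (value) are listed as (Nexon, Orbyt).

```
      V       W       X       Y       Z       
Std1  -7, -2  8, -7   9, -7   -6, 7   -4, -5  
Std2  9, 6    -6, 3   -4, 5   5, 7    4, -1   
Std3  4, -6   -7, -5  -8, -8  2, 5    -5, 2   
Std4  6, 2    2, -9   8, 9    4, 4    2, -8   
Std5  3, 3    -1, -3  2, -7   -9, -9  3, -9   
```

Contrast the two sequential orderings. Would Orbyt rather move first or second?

second

If Nexon leads: Orbyt's best replies are Std1→Y, Std2→Y, Std3→Y, Std4→X, Std5→V; Nexon's induced payoffs -6, 5, 2, 8, 3; outcome (Std4, X), payoffs (8, 9).
If Orbyt leads: Nexon's best replies are V→Std2, W→Std1, X→Std1, Y→Std2, Z→Std2; Orbyt's induced payoffs 6, -7, -7, 7, -1; outcome (Std2, Y), payoffs (5, 7).
Orbyt gets 7 moving first and 9 moving second, so Orbyt prefers to move second.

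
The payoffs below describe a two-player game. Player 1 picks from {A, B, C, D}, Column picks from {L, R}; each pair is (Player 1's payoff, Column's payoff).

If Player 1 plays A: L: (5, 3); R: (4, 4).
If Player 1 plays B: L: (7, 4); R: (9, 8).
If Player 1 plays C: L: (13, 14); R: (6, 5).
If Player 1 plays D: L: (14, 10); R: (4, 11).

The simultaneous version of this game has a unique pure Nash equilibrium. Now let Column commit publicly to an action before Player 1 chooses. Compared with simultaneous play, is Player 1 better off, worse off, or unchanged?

better off

Work backward from Player 1's decision.
- L: BR = D, leader payoff 10.
- R: BR = B, leader payoff 8.
Among 10, 8, the best is 10 at L. Subgame-perfect outcome: (D, L) with payoffs (14, 10).
Now find the simultaneous Nash equilibrium.
Player 1's best replies: L→D; R→B.
Column's best replies: A→R; B→R; C→L; D→R.
The unique mutual best reply is (B, R), giving (9, 8).
Player 1 earns 14 sequentially versus 9 at the Nash outcome: better off.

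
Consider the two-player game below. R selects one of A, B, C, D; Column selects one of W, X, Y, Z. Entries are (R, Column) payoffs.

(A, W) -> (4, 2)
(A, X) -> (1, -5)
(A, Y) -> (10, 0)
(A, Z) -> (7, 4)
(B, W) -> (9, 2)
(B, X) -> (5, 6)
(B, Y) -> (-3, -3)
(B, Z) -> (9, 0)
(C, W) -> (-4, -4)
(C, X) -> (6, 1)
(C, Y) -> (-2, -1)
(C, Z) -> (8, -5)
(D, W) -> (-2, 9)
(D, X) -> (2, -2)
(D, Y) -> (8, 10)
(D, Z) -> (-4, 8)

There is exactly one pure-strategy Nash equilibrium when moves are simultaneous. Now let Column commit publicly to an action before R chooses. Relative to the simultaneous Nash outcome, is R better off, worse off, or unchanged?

Work backward from R's decision.
- W → R plays B (best of 4, 9, -4, -2); Column gets 2.
- X → R plays C (best of 1, 5, 6, 2); Column gets 1.
- Y → R plays A (best of 10, -3, -2, 8); Column gets 0.
- Z → R plays B (best of 7, 9, 8, -4); Column gets 0.
Maximizing over 2, 1, 0, 0, Column chooses W. Subgame-perfect outcome: (B, W) with payoffs (9, 2).
Under simultaneous play:
R's best replies: W→B; X→C; Y→A; Z→B.
Column's best replies: A→Z; B→X; C→X; D→Y.
The unique mutual best reply is (C, X), giving (6, 1).
R earns 9 sequentially versus 6 at the Nash outcome: better off.

better off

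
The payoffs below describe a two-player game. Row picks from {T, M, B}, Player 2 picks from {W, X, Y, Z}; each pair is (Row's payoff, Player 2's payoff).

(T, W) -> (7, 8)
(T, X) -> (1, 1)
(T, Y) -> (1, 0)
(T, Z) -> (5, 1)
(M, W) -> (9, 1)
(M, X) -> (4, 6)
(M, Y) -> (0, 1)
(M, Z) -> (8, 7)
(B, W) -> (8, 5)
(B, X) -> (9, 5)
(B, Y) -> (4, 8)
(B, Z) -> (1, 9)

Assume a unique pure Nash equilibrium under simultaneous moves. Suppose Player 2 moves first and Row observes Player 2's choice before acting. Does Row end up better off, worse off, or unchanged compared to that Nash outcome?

worse off

Backward induction with Player 2 moving first.
- W: Row compares 7, 9, 8 and picks M; Player 2 would get 1.
- X: Row compares 1, 4, 9 and picks B; Player 2 would get 5.
- Y: Row compares 1, 0, 4 and picks B; Player 2 would get 8.
- Z: Row compares 5, 8, 1 and picks M; Player 2 would get 7.
Among 1, 5, 8, 7, the best is 8 at Y. Subgame-perfect outcome: (B, Y) with payoffs (4, 8).
Under simultaneous play:
Row's best replies: W→M; X→B; Y→B; Z→M.
Player 2's best replies: T→W; M→Z; B→Z.
The unique mutual best reply is (M, Z), giving (8, 7).
Row earns 4 sequentially versus 8 at the Nash outcome: worse off.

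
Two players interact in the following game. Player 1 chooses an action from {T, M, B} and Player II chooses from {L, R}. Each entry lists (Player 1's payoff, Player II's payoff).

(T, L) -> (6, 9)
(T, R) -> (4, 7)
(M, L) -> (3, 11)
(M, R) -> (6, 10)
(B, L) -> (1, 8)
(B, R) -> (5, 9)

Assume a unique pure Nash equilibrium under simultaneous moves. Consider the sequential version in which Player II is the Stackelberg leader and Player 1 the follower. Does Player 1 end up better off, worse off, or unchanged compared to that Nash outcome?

Player 1 best-responds to each possible Player II move:
- L: Player 1 compares 6, 3, 1 and picks T; Player II would get 9.
- R: Player 1 compares 4, 6, 5 and picks M; Player II would get 10.
Among 9, 10, the best is 10 at R. Subgame-perfect outcome: (M, R) with payoffs (6, 10).
For the simultaneous game, intersect best replies.
Player 1's best replies: L→T; R→M.
Player II's best replies: T→L; M→L; B→R.
The unique mutual best reply is (T, L), giving (6, 9).
Player 1 earns 6 sequentially versus 6 at the Nash outcome: unchanged.

unchanged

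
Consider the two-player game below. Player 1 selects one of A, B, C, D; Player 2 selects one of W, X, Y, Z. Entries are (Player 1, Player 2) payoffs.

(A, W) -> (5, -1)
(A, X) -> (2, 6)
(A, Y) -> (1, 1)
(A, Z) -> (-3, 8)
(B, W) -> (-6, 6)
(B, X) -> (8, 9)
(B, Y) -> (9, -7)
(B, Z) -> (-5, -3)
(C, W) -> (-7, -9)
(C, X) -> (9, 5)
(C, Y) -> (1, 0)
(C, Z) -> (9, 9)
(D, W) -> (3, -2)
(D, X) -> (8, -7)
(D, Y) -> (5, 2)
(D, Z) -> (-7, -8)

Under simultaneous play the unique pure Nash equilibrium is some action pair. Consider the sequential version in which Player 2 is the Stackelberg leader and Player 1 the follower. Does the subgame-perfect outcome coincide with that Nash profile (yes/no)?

yes

Solve by backward induction (Player 2 leads).
- W → Player 1 plays A (best of 5, -6, -7, 3); Player 2 gets -1.
- X → Player 1 plays C (best of 2, 8, 9, 8); Player 2 gets 5.
- Y → Player 1 plays B (best of 1, 9, 1, 5); Player 2 gets -7.
- Z → Player 1 plays C (best of -3, -5, 9, -7); Player 2 gets 9.
Player 2's induced payoffs are -1, 5, -7, 9, so Player 2 commits to Z. Subgame-perfect outcome: (C, Z) with payoffs (9, 9).
For the simultaneous game, intersect best replies.
Player 1's best replies: W→A; X→C; Y→B; Z→C.
Player 2's best replies: A→Z; B→X; C→Z; D→Y.
Only (C, Z) has each player best-responding; Nash payoffs (9, 9).
Sequential outcome (C, Z) coincides with the Nash profile (C, Z).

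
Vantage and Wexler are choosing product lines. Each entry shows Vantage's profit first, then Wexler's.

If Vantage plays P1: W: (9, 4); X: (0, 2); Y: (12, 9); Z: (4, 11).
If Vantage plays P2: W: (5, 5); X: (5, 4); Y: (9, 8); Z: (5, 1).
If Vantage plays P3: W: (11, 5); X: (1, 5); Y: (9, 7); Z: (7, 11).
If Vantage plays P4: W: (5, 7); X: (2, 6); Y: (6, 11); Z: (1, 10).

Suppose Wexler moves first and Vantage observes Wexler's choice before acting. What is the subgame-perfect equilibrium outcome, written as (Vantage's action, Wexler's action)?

(P3, Z)

Work backward from Vantage's decision.
- W: Vantage compares 9, 5, 11, 5 and picks P3; Wexler would get 5.
- X: Vantage compares 0, 5, 1, 2 and picks P2; Wexler would get 4.
- Y: Vantage compares 12, 9, 9, 6 and picks P1; Wexler would get 9.
- Z: Vantage compares 4, 5, 7, 1 and picks P3; Wexler would get 11.
Wexler's induced payoffs are 5, 4, 9, 11, so Wexler commits to Z. Subgame-perfect outcome: (P3, Z) with payoffs (7, 11).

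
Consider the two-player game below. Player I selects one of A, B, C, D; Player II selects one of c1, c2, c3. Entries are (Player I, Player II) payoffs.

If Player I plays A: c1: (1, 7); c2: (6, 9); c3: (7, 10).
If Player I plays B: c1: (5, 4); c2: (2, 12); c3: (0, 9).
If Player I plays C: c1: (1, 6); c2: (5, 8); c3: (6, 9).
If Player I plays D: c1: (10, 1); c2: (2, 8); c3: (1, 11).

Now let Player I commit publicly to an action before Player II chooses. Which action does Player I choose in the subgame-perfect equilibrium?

Work backward from Player II's decision.
- A → Player II plays c3 (best of 7, 9, 10); Player I gets 7.
- B → Player II plays c2 (best of 4, 12, 9); Player I gets 2.
- C → Player II plays c3 (best of 6, 8, 9); Player I gets 6.
- D → Player II plays c3 (best of 1, 8, 11); Player I gets 1.
Maximizing over 7, 2, 6, 1, Player I chooses A. Subgame-perfect outcome: (A, c3) with payoffs (7, 10).

A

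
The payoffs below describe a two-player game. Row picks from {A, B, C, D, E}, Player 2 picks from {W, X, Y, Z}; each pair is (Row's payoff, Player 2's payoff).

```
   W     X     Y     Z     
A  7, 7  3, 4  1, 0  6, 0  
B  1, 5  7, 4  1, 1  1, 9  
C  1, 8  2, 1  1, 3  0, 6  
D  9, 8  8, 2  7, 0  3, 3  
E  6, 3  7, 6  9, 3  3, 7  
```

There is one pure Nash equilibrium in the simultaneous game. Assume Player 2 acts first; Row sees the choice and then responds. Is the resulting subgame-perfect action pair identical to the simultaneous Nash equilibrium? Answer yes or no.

Backward induction with Player 2 moving first.
- W → Row plays D (best of 7, 1, 1, 9, 6); Player 2 gets 8.
- X → Row plays D (best of 3, 7, 2, 8, 7); Player 2 gets 2.
- Y → Row plays E (best of 1, 1, 1, 7, 9); Player 2 gets 3.
- Z → Row plays A (best of 6, 1, 0, 3, 3); Player 2 gets 0.
Maximizing over 8, 2, 3, 0, Player 2 chooses W. Subgame-perfect outcome: (D, W) with payoffs (9, 8).
Now find the simultaneous Nash equilibrium.
Row's best replies: W→D; X→D; Y→E; Z→A.
Player 2's best replies: A→W; B→Z; C→W; D→W; E→Z.
Only (D, W) has each player best-responding; Nash payoffs (9, 8).
Sequential outcome (D, W) coincides with the Nash profile (D, W).

yes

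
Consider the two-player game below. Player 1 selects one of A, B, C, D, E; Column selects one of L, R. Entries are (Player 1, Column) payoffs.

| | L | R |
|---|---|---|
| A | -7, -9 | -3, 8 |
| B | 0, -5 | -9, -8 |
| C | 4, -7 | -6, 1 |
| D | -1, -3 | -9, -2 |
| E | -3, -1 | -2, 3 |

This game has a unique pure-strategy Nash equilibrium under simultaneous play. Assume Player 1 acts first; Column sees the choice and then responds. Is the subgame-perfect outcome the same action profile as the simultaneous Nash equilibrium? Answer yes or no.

Backward induction with Player 1 moving first.
- A → Column plays R (best of -9, 8); Player 1 gets -3.
- B → Column plays L (best of -5, -8); Player 1 gets 0.
- C → Column plays R (best of -7, 1); Player 1 gets -6.
- D → Column plays R (best of -3, -2); Player 1 gets -9.
- E → Column plays R (best of -1, 3); Player 1 gets -2.
Maximizing over -3, 0, -6, -9, -2, Player 1 chooses B. Subgame-perfect outcome: (B, L) with payoffs (0, -5).
Under simultaneous play:
Player 1's best replies: L→C; R→E.
Column's best replies: A→R; B→L; C→R; D→R; E→R.
Only (E, R) has each player best-responding; Nash payoffs (-2, 3).
Sequential outcome (B, L) differs from the Nash profile (E, R).

no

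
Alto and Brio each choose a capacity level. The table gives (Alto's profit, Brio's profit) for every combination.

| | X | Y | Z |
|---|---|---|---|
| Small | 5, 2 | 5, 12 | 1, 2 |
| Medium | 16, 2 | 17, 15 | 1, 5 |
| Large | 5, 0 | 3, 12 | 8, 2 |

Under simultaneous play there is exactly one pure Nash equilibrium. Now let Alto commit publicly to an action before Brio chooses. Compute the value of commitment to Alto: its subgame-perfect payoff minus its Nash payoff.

Backward induction with Alto moving first.
- Small: BR = Y, leader payoff 5.
- Medium: BR = Y, leader payoff 17.
- Large: BR = Y, leader payoff 3.
Alto's induced payoffs are 5, 17, 3, so Alto commits to Medium. Subgame-perfect outcome: (Medium, Y) with payoffs (17, 15).
For the simultaneous game, intersect best replies.
Alto's best replies: X→Medium; Y→Medium; Z→Large.
Brio's best replies: Small→Y; Medium→Y; Large→Y.
The unique mutual best reply is (Medium, Y), giving (17, 15).
Alto's commitment gain: 17 − 17 = 0.

0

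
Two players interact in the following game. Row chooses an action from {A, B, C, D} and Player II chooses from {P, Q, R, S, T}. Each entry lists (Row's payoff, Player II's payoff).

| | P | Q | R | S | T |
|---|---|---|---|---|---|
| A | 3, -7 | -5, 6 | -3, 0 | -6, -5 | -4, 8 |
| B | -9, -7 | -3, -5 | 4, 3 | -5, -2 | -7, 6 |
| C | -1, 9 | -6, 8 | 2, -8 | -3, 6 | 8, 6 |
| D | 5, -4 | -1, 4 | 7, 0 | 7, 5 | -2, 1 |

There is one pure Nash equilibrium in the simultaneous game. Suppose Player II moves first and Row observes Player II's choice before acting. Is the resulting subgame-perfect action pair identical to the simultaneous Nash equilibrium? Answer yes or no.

Backward induction with Player II moving first.
- P: BR = D, leader payoff -4.
- Q: BR = D, leader payoff 4.
- R: BR = D, leader payoff 0.
- S: BR = D, leader payoff 5.
- T: BR = C, leader payoff 6.
Maximizing over -4, 4, 0, 5, 6, Player II chooses T. Subgame-perfect outcome: (C, T) with payoffs (8, 6).
For the simultaneous game, intersect best replies.
Row's best replies: P→D; Q→D; R→D; S→D; T→C.
Player II's best replies: A→T; B→T; C→P; D→S.
Only (D, S) has each player best-responding; Nash payoffs (7, 5).
Sequential outcome (C, T) differs from the Nash profile (D, S).

no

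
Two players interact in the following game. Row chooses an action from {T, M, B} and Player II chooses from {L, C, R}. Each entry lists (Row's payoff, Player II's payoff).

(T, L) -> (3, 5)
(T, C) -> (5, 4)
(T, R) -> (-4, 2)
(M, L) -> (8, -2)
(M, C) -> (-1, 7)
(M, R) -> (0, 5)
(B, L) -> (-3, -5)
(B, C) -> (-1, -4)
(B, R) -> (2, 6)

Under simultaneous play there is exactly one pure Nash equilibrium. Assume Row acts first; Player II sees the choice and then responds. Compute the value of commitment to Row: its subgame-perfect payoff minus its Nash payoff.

Work backward from Player II's decision.
- T → Player II plays L (best of 5, 4, 2); Row gets 3.
- M → Player II plays C (best of -2, 7, 5); Row gets -1.
- B → Player II plays R (best of -5, -4, 6); Row gets 2.
Among 3, -1, 2, the best is 3 at T. Subgame-perfect outcome: (T, L) with payoffs (3, 5).
For the simultaneous game, intersect best replies.
Row's best replies: L→M; C→T; R→B.
Player II's best replies: T→L; M→C; B→R.
The unique mutual best reply is (B, R), giving (2, 6).
Row's commitment gain: 3 − 2 = 1.

1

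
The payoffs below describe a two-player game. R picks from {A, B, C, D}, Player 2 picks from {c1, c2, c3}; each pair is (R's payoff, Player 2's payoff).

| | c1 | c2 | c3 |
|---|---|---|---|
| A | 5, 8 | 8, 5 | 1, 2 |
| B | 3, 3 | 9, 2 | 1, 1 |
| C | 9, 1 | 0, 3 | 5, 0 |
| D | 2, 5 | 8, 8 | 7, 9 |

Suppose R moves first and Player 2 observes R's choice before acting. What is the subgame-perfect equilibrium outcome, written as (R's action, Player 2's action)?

Backward induction with R moving first.
- A → Player 2 plays c1 (best of 8, 5, 2); R gets 5.
- B → Player 2 plays c1 (best of 3, 2, 1); R gets 3.
- C → Player 2 plays c2 (best of 1, 3, 0); R gets 0.
- D → Player 2 plays c3 (best of 5, 8, 9); R gets 7.
R's induced payoffs are 5, 3, 0, 7, so R commits to D. Subgame-perfect outcome: (D, c3) with payoffs (7, 9).

(D, c3)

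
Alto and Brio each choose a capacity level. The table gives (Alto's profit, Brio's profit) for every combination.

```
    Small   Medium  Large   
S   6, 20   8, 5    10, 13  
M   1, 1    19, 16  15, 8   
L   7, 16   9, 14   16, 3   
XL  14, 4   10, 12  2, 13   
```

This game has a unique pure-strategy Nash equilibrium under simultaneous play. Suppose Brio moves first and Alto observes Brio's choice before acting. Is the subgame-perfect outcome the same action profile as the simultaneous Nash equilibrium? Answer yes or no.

yes

Alto best-responds to each possible Brio move:
- Small: Alto compares 6, 1, 7, 14 and picks XL; Brio would get 4.
- Medium: Alto compares 8, 19, 9, 10 and picks M; Brio would get 16.
- Large: Alto compares 10, 15, 16, 2 and picks L; Brio would get 3.
Brio's induced payoffs are 4, 16, 3, so Brio commits to Medium. Subgame-perfect outcome: (M, Medium) with payoffs (19, 16).
For the simultaneous game, intersect best replies.
Alto's best replies: Small→XL; Medium→M; Large→L.
Brio's best replies: S→Small; M→Medium; L→Small; XL→Large.
The unique mutual best reply is (M, Medium), giving (19, 16).
Sequential outcome (M, Medium) coincides with the Nash profile (M, Medium).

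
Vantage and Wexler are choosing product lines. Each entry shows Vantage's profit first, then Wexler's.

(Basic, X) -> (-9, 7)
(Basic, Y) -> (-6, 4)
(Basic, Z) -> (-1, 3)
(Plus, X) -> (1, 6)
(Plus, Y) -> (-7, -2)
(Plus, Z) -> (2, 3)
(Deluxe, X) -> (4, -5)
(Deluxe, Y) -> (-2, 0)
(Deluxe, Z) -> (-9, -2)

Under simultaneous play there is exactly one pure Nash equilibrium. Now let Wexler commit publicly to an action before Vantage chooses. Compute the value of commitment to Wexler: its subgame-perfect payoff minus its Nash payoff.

Backward induction with Wexler moving first.
- X → Vantage plays Deluxe (best of -9, 1, 4); Wexler gets -5.
- Y → Vantage plays Deluxe (best of -6, -7, -2); Wexler gets 0.
- Z → Vantage plays Plus (best of -1, 2, -9); Wexler gets 3.
Maximizing over -5, 0, 3, Wexler chooses Z. Subgame-perfect outcome: (Plus, Z) with payoffs (2, 3).
For the simultaneous game, intersect best replies.
Vantage's best replies: X→Deluxe; Y→Deluxe; Z→Plus.
Wexler's best replies: Basic→X; Plus→X; Deluxe→Y.
Only (Deluxe, Y) has each player best-responding; Nash payoffs (-2, 0).
Wexler's commitment gain: 3 − 0 = 3.

3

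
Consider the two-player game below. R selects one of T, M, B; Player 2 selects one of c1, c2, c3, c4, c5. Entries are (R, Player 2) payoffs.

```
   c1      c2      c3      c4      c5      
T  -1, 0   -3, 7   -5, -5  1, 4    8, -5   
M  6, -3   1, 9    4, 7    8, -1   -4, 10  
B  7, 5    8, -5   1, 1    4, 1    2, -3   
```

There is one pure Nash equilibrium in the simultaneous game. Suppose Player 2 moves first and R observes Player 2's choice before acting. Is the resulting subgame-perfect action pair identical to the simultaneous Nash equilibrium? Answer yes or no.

no

Solve by backward induction (Player 2 leads).
- c1 → R plays B (best of -1, 6, 7); Player 2 gets 5.
- c2 → R plays B (best of -3, 1, 8); Player 2 gets -5.
- c3 → R plays M (best of -5, 4, 1); Player 2 gets 7.
- c4 → R plays M (best of 1, 8, 4); Player 2 gets -1.
- c5 → R plays T (best of 8, -4, 2); Player 2 gets -5.
Player 2's induced payoffs are 5, -5, 7, -1, -5, so Player 2 commits to c3. Subgame-perfect outcome: (M, c3) with payoffs (4, 7).
Under simultaneous play:
R's best replies: c1→B; c2→B; c3→M; c4→M; c5→T.
Player 2's best replies: T→c2; M→c5; B→c1.
The unique mutual best reply is (B, c1), giving (7, 5).
Sequential outcome (M, c3) differs from the Nash profile (B, c1).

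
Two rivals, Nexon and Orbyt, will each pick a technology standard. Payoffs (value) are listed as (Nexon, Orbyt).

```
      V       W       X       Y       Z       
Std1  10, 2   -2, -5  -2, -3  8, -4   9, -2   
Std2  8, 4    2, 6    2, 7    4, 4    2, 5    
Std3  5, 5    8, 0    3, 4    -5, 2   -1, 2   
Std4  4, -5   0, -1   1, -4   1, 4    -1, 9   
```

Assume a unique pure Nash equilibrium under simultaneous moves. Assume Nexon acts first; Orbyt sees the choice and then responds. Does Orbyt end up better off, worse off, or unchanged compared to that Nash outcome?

Orbyt best-responds to each possible Nexon move:
- Std1 → Orbyt plays V (best of 2, -5, -3, -4, -2); Nexon gets 10.
- Std2 → Orbyt plays X (best of 4, 6, 7, 4, 5); Nexon gets 2.
- Std3 → Orbyt plays V (best of 5, 0, 4, 2, 2); Nexon gets 5.
- Std4 → Orbyt plays Z (best of -5, -1, -4, 4, 9); Nexon gets -1.
Maximizing over 10, 2, 5, -1, Nexon chooses Std1. Subgame-perfect outcome: (Std1, V) with payoffs (10, 2).
For the simultaneous game, intersect best replies.
Nexon's best replies: V→Std1; W→Std3; X→Std3; Y→Std1; Z→Std1.
Orbyt's best replies: Std1→V; Std2→X; Std3→V; Std4→Z.
The unique mutual best reply is (Std1, V), giving (10, 2).
Orbyt earns 2 sequentially versus 2 at the Nash outcome: unchanged.

unchanged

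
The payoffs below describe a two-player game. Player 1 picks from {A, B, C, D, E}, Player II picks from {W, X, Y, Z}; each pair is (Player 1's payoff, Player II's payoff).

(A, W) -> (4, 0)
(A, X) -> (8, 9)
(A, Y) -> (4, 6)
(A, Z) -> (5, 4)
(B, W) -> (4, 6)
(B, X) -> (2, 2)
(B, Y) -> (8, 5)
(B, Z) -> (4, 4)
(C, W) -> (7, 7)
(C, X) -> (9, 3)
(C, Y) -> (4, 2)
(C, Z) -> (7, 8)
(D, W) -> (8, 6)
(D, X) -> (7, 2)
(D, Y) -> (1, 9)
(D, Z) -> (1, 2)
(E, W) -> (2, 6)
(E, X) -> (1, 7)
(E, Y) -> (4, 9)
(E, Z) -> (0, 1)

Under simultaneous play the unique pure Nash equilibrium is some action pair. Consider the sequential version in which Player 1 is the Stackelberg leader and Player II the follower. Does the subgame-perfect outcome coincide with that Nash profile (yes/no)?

Backward induction with Player 1 moving first.
- A → Player II plays X (best of 0, 9, 6, 4); Player 1 gets 8.
- B → Player II plays W (best of 6, 2, 5, 4); Player 1 gets 4.
- C → Player II plays Z (best of 7, 3, 2, 8); Player 1 gets 7.
- D → Player II plays Y (best of 6, 2, 9, 2); Player 1 gets 1.
- E → Player II plays Y (best of 6, 7, 9, 1); Player 1 gets 4.
Player 1's induced payoffs are 8, 4, 7, 1, 4, so Player 1 commits to A. Subgame-perfect outcome: (A, X) with payoffs (8, 9).
Under simultaneous play:
Player 1's best replies: W→D; X→C; Y→B; Z→C.
Player II's best replies: A→X; B→W; C→Z; D→Y; E→Y.
The unique mutual best reply is (C, Z), giving (7, 8).
Sequential outcome (A, X) differs from the Nash profile (C, Z).

no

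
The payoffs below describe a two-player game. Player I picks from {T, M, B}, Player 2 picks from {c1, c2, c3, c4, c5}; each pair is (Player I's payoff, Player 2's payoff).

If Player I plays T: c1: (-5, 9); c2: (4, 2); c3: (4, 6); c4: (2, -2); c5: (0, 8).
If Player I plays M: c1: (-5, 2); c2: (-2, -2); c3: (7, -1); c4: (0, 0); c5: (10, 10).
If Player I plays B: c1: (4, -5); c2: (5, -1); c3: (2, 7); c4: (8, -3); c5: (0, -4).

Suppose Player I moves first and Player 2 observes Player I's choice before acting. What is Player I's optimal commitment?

Backward induction with Player I moving first.
- T: Player 2 compares 9, 2, 6, -2, 8 and picks c1; Player I would get -5.
- M: Player 2 compares 2, -2, -1, 0, 10 and picks c5; Player I would get 10.
- B: Player 2 compares -5, -1, 7, -3, -4 and picks c3; Player I would get 2.
Maximizing over -5, 10, 2, Player I chooses M. Subgame-perfect outcome: (M, c5) with payoffs (10, 10).

M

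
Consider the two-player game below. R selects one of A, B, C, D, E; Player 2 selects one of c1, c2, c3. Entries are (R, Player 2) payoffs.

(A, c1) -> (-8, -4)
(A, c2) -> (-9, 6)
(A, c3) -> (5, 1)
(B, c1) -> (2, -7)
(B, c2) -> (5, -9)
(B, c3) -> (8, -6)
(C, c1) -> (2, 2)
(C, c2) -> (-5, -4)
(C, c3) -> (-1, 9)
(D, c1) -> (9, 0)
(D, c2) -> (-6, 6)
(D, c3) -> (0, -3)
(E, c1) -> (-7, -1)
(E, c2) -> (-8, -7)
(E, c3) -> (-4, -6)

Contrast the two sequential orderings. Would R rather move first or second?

If R leads: Player 2's best replies are A→c2, B→c3, C→c3, D→c2, E→c1; R's induced payoffs -9, 8, -1, -6, -7; outcome (B, c3), payoffs (8, -6).
If Player 2 leads: R's best replies are c1→D, c2→B, c3→B; Player 2's induced payoffs 0, -9, -6; outcome (D, c1), payoffs (9, 0).
R gets 8 moving first and 9 moving second, so R prefers to move second.

second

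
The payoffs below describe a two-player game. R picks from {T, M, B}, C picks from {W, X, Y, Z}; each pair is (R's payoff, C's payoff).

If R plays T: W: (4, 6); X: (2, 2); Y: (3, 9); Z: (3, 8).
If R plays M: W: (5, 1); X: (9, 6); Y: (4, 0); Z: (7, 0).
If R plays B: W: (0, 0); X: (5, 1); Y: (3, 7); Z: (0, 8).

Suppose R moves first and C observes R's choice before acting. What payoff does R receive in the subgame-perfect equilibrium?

Work backward from C's decision.
- T → C plays Y (best of 6, 2, 9, 8); R gets 3.
- M → C plays X (best of 1, 6, 0, 0); R gets 9.
- B → C plays Z (best of 0, 1, 7, 8); R gets 0.
R's induced payoffs are 3, 9, 0, so R commits to M. Subgame-perfect outcome: (M, X) with payoffs (9, 6).

9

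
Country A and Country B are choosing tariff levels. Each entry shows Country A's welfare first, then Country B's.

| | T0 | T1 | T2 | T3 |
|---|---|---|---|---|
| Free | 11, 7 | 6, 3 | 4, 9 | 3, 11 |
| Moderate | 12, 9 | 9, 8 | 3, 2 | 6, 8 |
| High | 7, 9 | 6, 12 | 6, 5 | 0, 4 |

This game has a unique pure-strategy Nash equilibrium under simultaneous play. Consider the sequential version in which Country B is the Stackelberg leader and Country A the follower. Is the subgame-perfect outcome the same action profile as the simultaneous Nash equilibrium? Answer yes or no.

yes

Backward induction with Country B moving first.
- T0: BR = Moderate, leader payoff 9.
- T1: BR = Moderate, leader payoff 8.
- T2: BR = High, leader payoff 5.
- T3: BR = Moderate, leader payoff 8.
Country B's induced payoffs are 9, 8, 5, 8, so Country B commits to T0. Subgame-perfect outcome: (Moderate, T0) with payoffs (12, 9).
Under simultaneous play:
Country A's best replies: T0→Moderate; T1→Moderate; T2→High; T3→Moderate.
Country B's best replies: Free→T3; Moderate→T0; High→T1.
Only (Moderate, T0) has each player best-responding; Nash payoffs (12, 9).
Sequential outcome (Moderate, T0) coincides with the Nash profile (Moderate, T0).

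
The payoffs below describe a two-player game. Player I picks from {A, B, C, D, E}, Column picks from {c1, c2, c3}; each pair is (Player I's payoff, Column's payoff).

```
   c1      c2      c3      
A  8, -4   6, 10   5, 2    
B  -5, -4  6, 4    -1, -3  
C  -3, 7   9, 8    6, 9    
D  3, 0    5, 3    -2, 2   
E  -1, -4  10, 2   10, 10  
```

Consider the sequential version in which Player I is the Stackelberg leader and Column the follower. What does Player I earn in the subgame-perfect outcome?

Column best-responds to each possible Player I move:
- A: Column compares -4, 10, 2 and picks c2; Player I would get 6.
- B: Column compares -4, 4, -3 and picks c2; Player I would get 6.
- C: Column compares 7, 8, 9 and picks c3; Player I would get 6.
- D: Column compares 0, 3, 2 and picks c2; Player I would get 5.
- E: Column compares -4, 2, 10 and picks c3; Player I would get 10.
Player I's induced payoffs are 6, 6, 6, 5, 10, so Player I commits to E. Subgame-perfect outcome: (E, c3) with payoffs (10, 10).

10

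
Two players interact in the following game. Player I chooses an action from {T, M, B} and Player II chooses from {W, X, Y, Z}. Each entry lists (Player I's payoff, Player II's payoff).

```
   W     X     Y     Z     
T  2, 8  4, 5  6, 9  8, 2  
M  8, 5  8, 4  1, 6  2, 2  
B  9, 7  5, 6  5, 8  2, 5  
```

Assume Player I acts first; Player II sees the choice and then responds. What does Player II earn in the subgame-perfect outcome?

Player II best-responds to each possible Player I move:
- T → Player II plays Y (best of 8, 5, 9, 2); Player I gets 6.
- M → Player II plays Y (best of 5, 4, 6, 2); Player I gets 1.
- B → Player II plays Y (best of 7, 6, 8, 5); Player I gets 5.
Among 6, 1, 5, the best is 6 at T. Subgame-perfect outcome: (T, Y) with payoffs (6, 9).

9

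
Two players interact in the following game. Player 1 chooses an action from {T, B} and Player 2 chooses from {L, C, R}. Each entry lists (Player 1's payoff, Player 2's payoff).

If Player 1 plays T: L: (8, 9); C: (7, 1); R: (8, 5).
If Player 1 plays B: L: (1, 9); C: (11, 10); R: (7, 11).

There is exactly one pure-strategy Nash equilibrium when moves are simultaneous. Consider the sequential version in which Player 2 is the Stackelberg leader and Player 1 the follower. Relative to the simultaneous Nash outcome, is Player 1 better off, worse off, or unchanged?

Backward induction with Player 2 moving first.
- L: Player 1 compares 8, 1 and picks T; Player 2 would get 9.
- C: Player 1 compares 7, 11 and picks B; Player 2 would get 10.
- R: Player 1 compares 8, 7 and picks T; Player 2 would get 5.
Maximizing over 9, 10, 5, Player 2 chooses C. Subgame-perfect outcome: (B, C) with payoffs (11, 10).
For the simultaneous game, intersect best replies.
Player 1's best replies: L→T; C→B; R→T.
Player 2's best replies: T→L; B→R.
The unique mutual best reply is (T, L), giving (8, 9).
Player 1 earns 11 sequentially versus 8 at the Nash outcome: better off.

better off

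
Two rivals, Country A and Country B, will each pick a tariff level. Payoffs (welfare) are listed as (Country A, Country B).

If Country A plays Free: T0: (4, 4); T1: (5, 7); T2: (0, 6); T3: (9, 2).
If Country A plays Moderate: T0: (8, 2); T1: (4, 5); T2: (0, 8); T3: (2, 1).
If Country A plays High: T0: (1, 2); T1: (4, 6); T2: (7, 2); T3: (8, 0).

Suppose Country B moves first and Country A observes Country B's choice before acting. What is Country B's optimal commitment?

Country A best-responds to each possible Country B move:
- T0 → Country A plays Moderate (best of 4, 8, 1); Country B gets 2.
- T1 → Country A plays Free (best of 5, 4, 4); Country B gets 7.
- T2 → Country A plays High (best of 0, 0, 7); Country B gets 2.
- T3 → Country A plays Free (best of 9, 2, 8); Country B gets 2.
Country B's induced payoffs are 2, 7, 2, 2, so Country B commits to T1. Subgame-perfect outcome: (Free, T1) with payoffs (5, 7).

T1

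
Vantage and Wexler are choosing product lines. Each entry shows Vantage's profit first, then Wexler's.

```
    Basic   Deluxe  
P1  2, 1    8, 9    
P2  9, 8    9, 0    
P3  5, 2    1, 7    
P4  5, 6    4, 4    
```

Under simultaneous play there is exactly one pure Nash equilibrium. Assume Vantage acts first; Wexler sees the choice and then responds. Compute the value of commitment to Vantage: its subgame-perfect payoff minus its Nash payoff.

0

Wexler best-responds to each possible Vantage move:
- P1 → Wexler plays Deluxe (best of 1, 9); Vantage gets 8.
- P2 → Wexler plays Basic (best of 8, 0); Vantage gets 9.
- P3 → Wexler plays Deluxe (best of 2, 7); Vantage gets 1.
- P4 → Wexler plays Basic (best of 6, 4); Vantage gets 5.
Vantage's induced payoffs are 8, 9, 1, 5, so Vantage commits to P2. Subgame-perfect outcome: (P2, Basic) with payoffs (9, 8).
Now find the simultaneous Nash equilibrium.
Vantage's best replies: Basic→P2; Deluxe→P2.
Wexler's best replies: P1→Deluxe; P2→Basic; P3→Deluxe; P4→Basic.
Only (P2, Basic) has each player best-responding; Nash payoffs (9, 8).
Vantage's commitment gain: 9 − 9 = 0.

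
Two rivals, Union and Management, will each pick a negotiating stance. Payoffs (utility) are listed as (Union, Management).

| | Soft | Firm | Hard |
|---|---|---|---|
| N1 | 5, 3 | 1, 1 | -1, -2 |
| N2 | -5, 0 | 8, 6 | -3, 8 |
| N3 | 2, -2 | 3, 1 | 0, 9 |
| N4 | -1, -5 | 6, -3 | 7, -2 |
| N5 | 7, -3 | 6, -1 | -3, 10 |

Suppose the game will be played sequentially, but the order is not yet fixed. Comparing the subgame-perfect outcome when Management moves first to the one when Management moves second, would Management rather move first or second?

If Union leads: Management's best replies are N1→Soft, N2→Hard, N3→Hard, N4→Hard, N5→Hard; Union's induced payoffs 5, -3, 0, 7, -3; outcome (N4, Hard), payoffs (7, -2).
If Management leads: Union's best replies are Soft→N5, Firm→N2, Hard→N4; Management's induced payoffs -3, 6, -2; outcome (N2, Firm), payoffs (8, 6).
Management gets 6 moving first and -2 moving second, so Management prefers to move first.

first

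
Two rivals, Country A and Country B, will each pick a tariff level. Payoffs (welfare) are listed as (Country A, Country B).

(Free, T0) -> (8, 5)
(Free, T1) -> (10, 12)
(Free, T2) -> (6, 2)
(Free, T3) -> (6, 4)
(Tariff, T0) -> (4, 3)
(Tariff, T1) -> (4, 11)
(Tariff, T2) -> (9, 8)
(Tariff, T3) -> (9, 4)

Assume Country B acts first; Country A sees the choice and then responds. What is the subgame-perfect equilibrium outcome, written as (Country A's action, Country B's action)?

(Free, T1)

Backward induction with Country B moving first.
- T0 → Country A plays Free (best of 8, 4); Country B gets 5.
- T1 → Country A plays Free (best of 10, 4); Country B gets 12.
- T2 → Country A plays Tariff (best of 6, 9); Country B gets 8.
- T3 → Country A plays Tariff (best of 6, 9); Country B gets 4.
Country B's induced payoffs are 5, 12, 8, 4, so Country B commits to T1. Subgame-perfect outcome: (Free, T1) with payoffs (10, 12).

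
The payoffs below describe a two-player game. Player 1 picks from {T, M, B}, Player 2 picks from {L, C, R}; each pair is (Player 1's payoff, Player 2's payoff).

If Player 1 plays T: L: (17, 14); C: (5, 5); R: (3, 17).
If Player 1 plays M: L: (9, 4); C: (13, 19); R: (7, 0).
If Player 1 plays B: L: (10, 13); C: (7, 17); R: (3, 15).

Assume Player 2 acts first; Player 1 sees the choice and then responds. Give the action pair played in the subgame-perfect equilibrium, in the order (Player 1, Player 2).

(M, C)

Work backward from Player 1's decision.
- L: BR = T, leader payoff 14.
- C: BR = M, leader payoff 19.
- R: BR = M, leader payoff 0.
Player 2's induced payoffs are 14, 19, 0, so Player 2 commits to C. Subgame-perfect outcome: (M, C) with payoffs (13, 19).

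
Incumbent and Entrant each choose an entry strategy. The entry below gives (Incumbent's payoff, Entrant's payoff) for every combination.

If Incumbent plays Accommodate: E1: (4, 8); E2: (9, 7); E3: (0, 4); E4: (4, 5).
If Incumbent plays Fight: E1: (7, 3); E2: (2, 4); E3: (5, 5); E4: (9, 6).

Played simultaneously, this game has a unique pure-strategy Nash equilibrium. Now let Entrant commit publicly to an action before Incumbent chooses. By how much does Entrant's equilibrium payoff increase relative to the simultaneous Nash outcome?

1

Work backward from Incumbent's decision.
- E1 → Incumbent plays Fight (best of 4, 7); Entrant gets 3.
- E2 → Incumbent plays Accommodate (best of 9, 2); Entrant gets 7.
- E3 → Incumbent plays Fight (best of 0, 5); Entrant gets 5.
- E4 → Incumbent plays Fight (best of 4, 9); Entrant gets 6.
Entrant's induced payoffs are 3, 7, 5, 6, so Entrant commits to E2. Subgame-perfect outcome: (Accommodate, E2) with payoffs (9, 7).
Under simultaneous play:
Incumbent's best replies: E1→Fight; E2→Accommodate; E3→Fight; E4→Fight.
Entrant's best replies: Accommodate→E1; Fight→E4.
The unique mutual best reply is (Fight, E4), giving (9, 6).
Entrant's commitment gain: 7 − 6 = 1.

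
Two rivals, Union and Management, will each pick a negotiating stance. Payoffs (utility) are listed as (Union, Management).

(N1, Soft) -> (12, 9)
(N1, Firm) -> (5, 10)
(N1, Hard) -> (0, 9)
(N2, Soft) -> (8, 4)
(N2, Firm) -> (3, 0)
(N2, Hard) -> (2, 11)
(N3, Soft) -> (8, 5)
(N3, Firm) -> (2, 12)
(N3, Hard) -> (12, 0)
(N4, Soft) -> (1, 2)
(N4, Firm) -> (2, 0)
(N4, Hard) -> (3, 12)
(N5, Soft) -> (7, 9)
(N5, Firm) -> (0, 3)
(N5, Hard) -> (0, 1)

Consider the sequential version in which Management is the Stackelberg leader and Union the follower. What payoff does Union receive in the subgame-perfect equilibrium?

Work backward from Union's decision.
- Soft → Union plays N1 (best of 12, 8, 8, 1, 7); Management gets 9.
- Firm → Union plays N1 (best of 5, 3, 2, 2, 0); Management gets 10.
- Hard → Union plays N3 (best of 0, 2, 12, 3, 0); Management gets 0.
Management's induced payoffs are 9, 10, 0, so Management commits to Firm. Subgame-perfect outcome: (N1, Firm) with payoffs (5, 10).

5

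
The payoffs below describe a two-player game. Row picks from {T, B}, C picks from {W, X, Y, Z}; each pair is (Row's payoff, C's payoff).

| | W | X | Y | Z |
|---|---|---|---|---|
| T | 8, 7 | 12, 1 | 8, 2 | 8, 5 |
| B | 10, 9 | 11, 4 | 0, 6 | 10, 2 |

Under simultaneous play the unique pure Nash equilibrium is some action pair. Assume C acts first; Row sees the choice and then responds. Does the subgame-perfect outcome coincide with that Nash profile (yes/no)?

Row best-responds to each possible C move:
- W → Row plays B (best of 8, 10); C gets 9.
- X → Row plays T (best of 12, 11); C gets 1.
- Y → Row plays T (best of 8, 0); C gets 2.
- Z → Row plays B (best of 8, 10); C gets 2.
Among 9, 1, 2, 2, the best is 9 at W. Subgame-perfect outcome: (B, W) with payoffs (10, 9).
Under simultaneous play:
Row's best replies: W→B; X→T; Y→T; Z→B.
C's best replies: T→W; B→W.
The unique mutual best reply is (B, W), giving (10, 9).
Sequential outcome (B, W) coincides with the Nash profile (B, W).

yes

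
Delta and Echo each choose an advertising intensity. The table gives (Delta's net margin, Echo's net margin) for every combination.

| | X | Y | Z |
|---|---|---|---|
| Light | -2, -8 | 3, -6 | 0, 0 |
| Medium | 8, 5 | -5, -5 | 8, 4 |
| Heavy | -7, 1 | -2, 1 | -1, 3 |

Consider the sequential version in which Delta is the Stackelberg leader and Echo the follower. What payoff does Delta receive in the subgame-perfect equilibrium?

8

Solve by backward induction (Delta leads).
- Light → Echo plays Z (best of -8, -6, 0); Delta gets 0.
- Medium → Echo plays X (best of 5, -5, 4); Delta gets 8.
- Heavy → Echo plays Z (best of 1, 1, 3); Delta gets -1.
Maximizing over 0, 8, -1, Delta chooses Medium. Subgame-perfect outcome: (Medium, X) with payoffs (8, 5).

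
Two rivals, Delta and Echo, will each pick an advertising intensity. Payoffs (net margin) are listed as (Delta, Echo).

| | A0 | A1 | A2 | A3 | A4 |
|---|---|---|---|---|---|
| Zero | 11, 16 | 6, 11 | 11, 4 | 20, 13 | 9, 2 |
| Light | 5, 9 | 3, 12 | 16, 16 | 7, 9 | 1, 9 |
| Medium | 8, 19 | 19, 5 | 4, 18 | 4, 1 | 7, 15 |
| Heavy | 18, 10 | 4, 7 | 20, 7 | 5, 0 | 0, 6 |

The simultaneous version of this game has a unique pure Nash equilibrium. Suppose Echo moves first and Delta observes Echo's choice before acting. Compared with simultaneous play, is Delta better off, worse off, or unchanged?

better off

Delta best-responds to each possible Echo move:
- A0: BR = Heavy, leader payoff 10.
- A1: BR = Medium, leader payoff 5.
- A2: BR = Heavy, leader payoff 7.
- A3: BR = Zero, leader payoff 13.
- A4: BR = Zero, leader payoff 2.
Maximizing over 10, 5, 7, 13, 2, Echo chooses A3. Subgame-perfect outcome: (Zero, A3) with payoffs (20, 13).
For the simultaneous game, intersect best replies.
Delta's best replies: A0→Heavy; A1→Medium; A2→Heavy; A3→Zero; A4→Zero.
Echo's best replies: Zero→A0; Light→A2; Medium→A0; Heavy→A0.
The unique mutual best reply is (Heavy, A0), giving (18, 10).
Delta earns 20 sequentially versus 18 at the Nash outcome: better off.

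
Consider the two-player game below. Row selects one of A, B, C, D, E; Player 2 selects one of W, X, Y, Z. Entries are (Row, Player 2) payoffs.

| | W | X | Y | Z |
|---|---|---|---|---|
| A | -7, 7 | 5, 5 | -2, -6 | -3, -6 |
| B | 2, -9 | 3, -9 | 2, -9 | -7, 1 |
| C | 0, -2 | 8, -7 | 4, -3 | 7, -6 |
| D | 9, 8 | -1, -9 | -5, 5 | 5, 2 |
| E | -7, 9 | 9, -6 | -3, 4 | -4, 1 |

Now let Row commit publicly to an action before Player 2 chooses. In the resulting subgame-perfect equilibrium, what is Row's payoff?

9

Work backward from Player 2's decision.
- A: Player 2 compares 7, 5, -6, -6 and picks W; Row would get -7.
- B: Player 2 compares -9, -9, -9, 1 and picks Z; Row would get -7.
- C: Player 2 compares -2, -7, -3, -6 and picks W; Row would get 0.
- D: Player 2 compares 8, -9, 5, 2 and picks W; Row would get 9.
- E: Player 2 compares 9, -6, 4, 1 and picks W; Row would get -7.
Maximizing over -7, -7, 0, 9, -7, Row chooses D. Subgame-perfect outcome: (D, W) with payoffs (9, 8).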